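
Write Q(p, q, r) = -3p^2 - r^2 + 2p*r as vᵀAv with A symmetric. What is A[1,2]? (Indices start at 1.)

0

The coefficient of p·q in Q is 0. For a symmetric A this equals A[1,2] + A[2,1] = 2·A[1,2].
So A[1,2] = 0/2 = 0.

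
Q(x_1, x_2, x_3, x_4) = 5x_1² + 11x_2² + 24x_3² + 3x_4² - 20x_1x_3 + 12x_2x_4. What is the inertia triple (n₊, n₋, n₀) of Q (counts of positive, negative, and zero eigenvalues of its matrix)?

(3, 1, 0)

The symmetric matrix is A = [[5, 0, -10, 0], [0, 11, 0, 6], [-10, 0, 24, 0], [0, 6, 0, 3]].
Congruent diagonalization of A (simultaneous row and column reduction) yields pivots 5, 11, 4, -3/11.
That gives 3 positive, 1 negative pivots.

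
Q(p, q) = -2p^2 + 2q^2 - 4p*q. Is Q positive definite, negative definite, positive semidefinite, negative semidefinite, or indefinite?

The symmetric matrix is A = [[-2, -2], [-2, 2]].
Applying the same elementary operations to the rows and columns of A produces a congruent diagonal matrix with entries -2, 4.
Counting signs: 1 positive, 1 negative.
Hence Q is indefinite.

indefinite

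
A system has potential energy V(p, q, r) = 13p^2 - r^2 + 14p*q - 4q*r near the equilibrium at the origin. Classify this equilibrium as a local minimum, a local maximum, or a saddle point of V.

The Hessian at the origin is H = [[26, 14, 0], [14, 0, -4], [0, -4, -2]].
Symmetric row and column elimination reduces H to a congruent diagonal form with pivots 26, -98/13, 6/49.
That gives 2 positive, 1 negative pivots.
H is indefinite, so the origin is a saddle point.

saddle point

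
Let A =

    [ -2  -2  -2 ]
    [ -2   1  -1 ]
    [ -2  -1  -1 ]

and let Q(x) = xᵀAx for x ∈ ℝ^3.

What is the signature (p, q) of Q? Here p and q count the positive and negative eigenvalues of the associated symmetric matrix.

(2, 1)

Symmetric row and column elimination reduces A to a congruent diagonal form with pivots -2, 3, 2/3.
That gives 2 positive, 1 negative pivots.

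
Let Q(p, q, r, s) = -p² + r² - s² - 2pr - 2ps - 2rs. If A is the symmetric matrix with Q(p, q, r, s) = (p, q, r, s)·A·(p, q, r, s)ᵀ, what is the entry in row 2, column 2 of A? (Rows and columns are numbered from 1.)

0

The coefficient of q² in Q is 0, and that is exactly A[2,2].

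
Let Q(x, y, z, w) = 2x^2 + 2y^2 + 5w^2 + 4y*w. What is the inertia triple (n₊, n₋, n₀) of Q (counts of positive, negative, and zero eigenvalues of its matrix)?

The symmetric matrix is A = [[2, 0, 0, 0], [0, 2, 0, 2], [0, 0, 0, 0], [0, 2, 0, 5]].
Symmetric row and column elimination reduces A to a congruent diagonal form with pivots 2, 2, 0, 3.
So there are 3 positive, 1 zero pivots.

(3, 0, 1)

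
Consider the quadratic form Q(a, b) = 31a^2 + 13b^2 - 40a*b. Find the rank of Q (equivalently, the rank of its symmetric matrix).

2

The associated matrix is A = [[31, -20], [-20, 13]].
An LDLᵀ factorisation of A has diagonal entries 31, 3/31.
That gives 2 positive pivots.
The rank is the number of nonzero pivots: 2.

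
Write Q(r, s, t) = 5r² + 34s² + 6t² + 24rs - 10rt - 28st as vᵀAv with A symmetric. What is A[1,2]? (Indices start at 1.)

12

The coefficient of r·s in Q is 24. For a symmetric A this equals A[1,2] + A[2,1] = 2·A[1,2].
So A[1,2] = 24/2 = 12.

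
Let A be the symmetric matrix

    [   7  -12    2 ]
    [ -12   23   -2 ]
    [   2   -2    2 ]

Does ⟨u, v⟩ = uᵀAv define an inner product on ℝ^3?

An LDLᵀ factorisation of A has diagonal entries 7, 17/7, 10/17.
That gives 3 positive pivots.
Hence Q is positive definite.
⟨·,·⟩ is an inner product exactly when A is positive definite.

yes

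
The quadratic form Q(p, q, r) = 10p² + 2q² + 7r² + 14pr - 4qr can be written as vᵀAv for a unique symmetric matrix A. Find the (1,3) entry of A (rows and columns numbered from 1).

7

The coefficient of p·r in Q is 14. For a symmetric A this equals A[1,3] + A[3,1] = 2·A[1,3].
So A[1,3] = 14/2 = 7.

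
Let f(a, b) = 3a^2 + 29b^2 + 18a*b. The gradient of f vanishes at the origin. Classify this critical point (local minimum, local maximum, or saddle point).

local minimum

The Hessian at the origin is H = [[6, 18], [18, 58]].
det H = 6·58 − (18)² = 24 > 0 and H[1,1] = 6 > 0, so H is positive definite.
Therefore the origin is a local minimum.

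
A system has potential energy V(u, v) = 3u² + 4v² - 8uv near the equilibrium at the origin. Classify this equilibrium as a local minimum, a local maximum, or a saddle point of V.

The Hessian at the origin is H = [[6, -8], [-8, 8]].
det H = 6·8 − (-8)² = -16 < 0, so H is indefinite.
Therefore the origin is a saddle point.

saddle point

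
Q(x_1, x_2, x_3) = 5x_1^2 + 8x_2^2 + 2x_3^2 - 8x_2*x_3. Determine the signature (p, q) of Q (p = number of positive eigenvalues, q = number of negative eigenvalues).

Write A = [[5, 0, 0], [0, 8, -4], [0, -4, 2]].
Congruent diagonalization of A (simultaneous row and column reduction) yields pivots 5, 8, 0.
That gives 2 positive, 1 zero pivots.

(2, 0)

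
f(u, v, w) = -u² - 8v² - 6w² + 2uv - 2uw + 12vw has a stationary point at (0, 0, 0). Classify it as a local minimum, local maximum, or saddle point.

local maximum

The Hessian at the origin is H = [[-2, 2, -2], [2, -16, 12], [-2, 12, -12]].
An LDLᵀ factorisation of H has diagonal entries -2, -14, -20/7.
Counting signs: 3 negative.
H is negative definite, so the origin is a strict local maximum.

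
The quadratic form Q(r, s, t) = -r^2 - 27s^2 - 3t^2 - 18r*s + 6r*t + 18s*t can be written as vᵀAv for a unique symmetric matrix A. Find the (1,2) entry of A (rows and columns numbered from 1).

-9

The coefficient of r·s in Q is -18. For a symmetric A this equals A[1,2] + A[2,1] = 2·A[1,2].
So A[1,2] = -18/2 = -9.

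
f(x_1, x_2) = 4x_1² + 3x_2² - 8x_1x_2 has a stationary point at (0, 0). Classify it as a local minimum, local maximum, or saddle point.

The Hessian at the origin is H = [[8, -8], [-8, 6]].
det H = 8·6 − (-8)² = -16 < 0, so H is indefinite.
Therefore the origin is a saddle point.

saddle point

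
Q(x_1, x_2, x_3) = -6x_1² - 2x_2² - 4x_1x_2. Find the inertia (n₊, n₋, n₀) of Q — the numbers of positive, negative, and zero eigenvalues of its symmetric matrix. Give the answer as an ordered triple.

The symmetric matrix is A = [[-6, -2, 0], [-2, -2, 0], [0, 0, 0]].
Congruent diagonalization of A (simultaneous row and column reduction) yields pivots -6, -4/3, 0.
That gives 2 negative, 1 zero pivots.

(0, 2, 1)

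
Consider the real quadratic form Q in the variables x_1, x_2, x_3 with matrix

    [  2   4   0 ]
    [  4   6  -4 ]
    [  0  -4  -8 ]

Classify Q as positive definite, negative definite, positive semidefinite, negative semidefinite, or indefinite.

indefinite

Applying the same elementary operations to the rows and columns of A produces a congruent diagonal matrix with entries 2, -2, 0.
So there are 1 positive, 1 negative, 1 zero pivots.
Hence Q is indefinite.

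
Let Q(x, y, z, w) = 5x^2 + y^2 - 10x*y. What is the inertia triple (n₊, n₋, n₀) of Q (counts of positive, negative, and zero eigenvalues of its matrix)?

(1, 1, 2)

Write A = [[5, -5, 0, 0], [-5, 1, 0, 0], [0, 0, 0, 0], [0, 0, 0, 0]].
Applying the same elementary operations to the rows and columns of A produces a congruent diagonal matrix with entries 5, -4, 0, 0.
So there are 1 positive, 1 negative, 2 zero pivots.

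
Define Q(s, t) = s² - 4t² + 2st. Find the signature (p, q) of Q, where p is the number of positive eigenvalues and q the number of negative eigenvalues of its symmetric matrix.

(1, 1)

The associated matrix is A = [[1, 1], [1, -4]].
Congruent diagonalization of A (simultaneous row and column reduction) yields pivots 1, -5.
Counting signs: 1 positive, 1 negative.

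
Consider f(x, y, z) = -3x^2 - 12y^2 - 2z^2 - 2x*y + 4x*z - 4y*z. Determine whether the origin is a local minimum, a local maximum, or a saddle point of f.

local maximum

The Hessian at the origin is H = [[-6, -2, 4], [-2, -24, -4], [4, -4, -4]].
Applying the same elementary operations to the rows and columns of H produces a congruent diagonal matrix with entries -6, -70/3, -4/35.
So there are 3 negative pivots.
H is negative definite, so the origin is a strict local maximum.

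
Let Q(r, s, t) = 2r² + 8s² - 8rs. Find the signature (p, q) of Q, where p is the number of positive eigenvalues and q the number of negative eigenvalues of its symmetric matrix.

The symmetric matrix is A = [[2, -4, 0], [-4, 8, 0], [0, 0, 0]].
Congruent diagonalization of A (simultaneous row and column reduction) yields pivots 2, 0, 0.
That gives 1 positive, 2 zero pivots.

(1, 0)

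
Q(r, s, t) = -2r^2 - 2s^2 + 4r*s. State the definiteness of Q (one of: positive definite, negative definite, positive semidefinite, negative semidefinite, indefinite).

negative semidefinite

Write A = [[-2, 2, 0], [2, -2, 0], [0, 0, 0]].
Row-reducing A symmetrically gives the diagonal entries -2, 0, 0.
So there are 1 negative, 2 zero pivots.
Hence Q is negative semidefinite.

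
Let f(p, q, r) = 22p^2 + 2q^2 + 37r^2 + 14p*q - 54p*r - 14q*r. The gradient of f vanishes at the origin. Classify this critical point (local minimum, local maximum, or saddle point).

saddle point

The Hessian at the origin is H = [[44, 14, -54], [14, 4, -14], [-54, -14, 74]].
Applying the same elementary operations to the rows and columns of H produces a congruent diagonal matrix with entries 44, -5/11, 30.
That gives 2 positive, 1 negative pivots.
H is indefinite, so the origin is a saddle point.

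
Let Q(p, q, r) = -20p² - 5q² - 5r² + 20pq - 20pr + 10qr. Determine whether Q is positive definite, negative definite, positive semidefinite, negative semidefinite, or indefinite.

Write A = [[-20, 10, -10], [10, -5, 5], [-10, 5, -5]].
Symmetric row and column elimination reduces A to a congruent diagonal form with pivots -20, 0, 0.
That gives 1 negative, 2 zero pivots.
Hence Q is negative semidefinite.

negative semidefinite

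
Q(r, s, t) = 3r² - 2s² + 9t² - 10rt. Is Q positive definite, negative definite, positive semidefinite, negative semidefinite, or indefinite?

The associated matrix is A = [[3, 0, -5], [0, -2, 0], [-5, 0, 9]].
Applying the same elementary operations to the rows and columns of A produces a congruent diagonal matrix with entries 3, -2, 2/3.
So there are 2 positive, 1 negative pivots.
Hence Q is indefinite.

indefinite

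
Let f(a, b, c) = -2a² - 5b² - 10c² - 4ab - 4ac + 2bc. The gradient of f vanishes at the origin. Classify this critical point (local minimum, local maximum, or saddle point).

local maximum

The Hessian at the origin is H = [[-4, -4, -4], [-4, -10, 2], [-4, 2, -20]].
Row-reducing H symmetrically gives the diagonal entries -4, -6, -10.
That gives 3 negative pivots.
H is negative definite, so the origin is a strict local maximum.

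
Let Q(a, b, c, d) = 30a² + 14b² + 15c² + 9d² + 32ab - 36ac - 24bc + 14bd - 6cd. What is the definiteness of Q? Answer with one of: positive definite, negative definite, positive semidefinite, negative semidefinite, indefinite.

positive definite

Write A = [[30, 16, -18, 0], [16, 14, -12, 7], [-18, -12, 15, -3], [0, 7, -3, 9]].
An LDLᵀ factorisation of A has diagonal entries 30, 82/15, 129/41, 3/86.
Counting signs: 4 positive.
Hence Q is positive definite.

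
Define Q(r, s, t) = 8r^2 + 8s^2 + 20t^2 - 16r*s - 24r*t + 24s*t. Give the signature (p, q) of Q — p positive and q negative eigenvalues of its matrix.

(2, 0)

The symmetric matrix is A = [[8, -8, -12], [-8, 8, 12], [-12, 12, 20]].
Congruent diagonalization of A (simultaneous row and column reduction) yields pivots 8, 0, 2.
That gives 2 positive, 1 zero pivots.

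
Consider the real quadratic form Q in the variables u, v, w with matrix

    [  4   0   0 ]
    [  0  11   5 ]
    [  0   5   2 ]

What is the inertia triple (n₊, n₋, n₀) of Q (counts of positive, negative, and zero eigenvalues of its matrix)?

(2, 1, 0)

Row-reducing A symmetrically gives the diagonal entries 4, 11, -3/11.
That gives 2 positive, 1 negative pivots.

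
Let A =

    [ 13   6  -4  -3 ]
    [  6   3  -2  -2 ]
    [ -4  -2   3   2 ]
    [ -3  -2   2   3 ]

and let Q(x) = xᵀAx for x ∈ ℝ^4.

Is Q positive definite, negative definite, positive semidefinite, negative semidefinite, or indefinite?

Leading principal minors: Δ_1 = 13, Δ_2 = 3, Δ_3 = 5, Δ_4 = 2.
All leading principal minors are positive, so by Sylvester's criterion Q is positive definite.

positive definite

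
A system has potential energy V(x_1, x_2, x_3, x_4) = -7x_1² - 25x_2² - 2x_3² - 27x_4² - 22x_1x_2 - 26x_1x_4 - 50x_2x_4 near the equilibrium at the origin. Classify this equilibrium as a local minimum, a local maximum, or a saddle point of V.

local maximum

The Hessian at the origin is H = [[-14, -22, 0, -26], [-22, -50, 0, -50], [0, 0, -4, 0], [-26, -50, 0, -54]].
Applying the same elementary operations to the rows and columns of H produces a congruent diagonal matrix with entries -14, -108/7, -4, -8/27.
Counting signs: 4 negative.
H is negative definite, so the origin is a strict local maximum.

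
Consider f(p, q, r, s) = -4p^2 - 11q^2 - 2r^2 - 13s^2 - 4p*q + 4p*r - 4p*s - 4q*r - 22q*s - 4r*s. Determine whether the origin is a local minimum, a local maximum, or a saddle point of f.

The Hessian at the origin is H = [[-8, -4, 4, -4], [-4, -22, -4, -22], [4, -4, -4, -4], [-4, -22, -4, -26]].
Congruent diagonalization of H (simultaneous row and column reduction) yields pivots -8, -20, -1/5, -4.
That gives 4 negative pivots.
H is negative definite, so the origin is a strict local maximum.

local maximum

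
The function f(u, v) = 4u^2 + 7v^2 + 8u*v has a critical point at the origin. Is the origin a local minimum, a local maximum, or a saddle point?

The Hessian at the origin is H = [[8, 8], [8, 14]].
det H = 8·14 − (8)² = 48 > 0 and H[1,1] = 8 > 0, so H is positive definite.
Therefore the origin is a local minimum.

local minimum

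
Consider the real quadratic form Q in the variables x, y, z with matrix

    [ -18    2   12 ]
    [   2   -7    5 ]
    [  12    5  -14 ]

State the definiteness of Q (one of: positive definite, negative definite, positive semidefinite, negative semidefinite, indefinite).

negative definite

Symmetric row and column elimination reduces A to a congruent diagonal form with pivots -18, -61/9, -5/61.
So there are 3 negative pivots.
Hence Q is negative definite.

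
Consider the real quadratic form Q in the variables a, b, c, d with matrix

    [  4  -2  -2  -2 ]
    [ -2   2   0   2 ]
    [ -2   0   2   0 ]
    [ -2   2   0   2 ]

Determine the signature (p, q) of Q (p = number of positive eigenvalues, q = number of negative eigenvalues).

Congruent diagonalization of A (simultaneous row and column reduction) yields pivots 4, 1, 0, 0.
Counting signs: 2 positive, 2 zero.

(2, 0)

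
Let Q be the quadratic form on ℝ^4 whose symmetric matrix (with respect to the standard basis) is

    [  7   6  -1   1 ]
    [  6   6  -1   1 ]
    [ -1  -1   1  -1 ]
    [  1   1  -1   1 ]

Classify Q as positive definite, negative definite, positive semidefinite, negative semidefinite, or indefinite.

Symmetric row and column elimination reduces A to a congruent diagonal form with pivots 7, 6/7, 5/6, 0.
Counting signs: 3 positive, 1 zero.
Hence Q is positive semidefinite.

positive semidefinite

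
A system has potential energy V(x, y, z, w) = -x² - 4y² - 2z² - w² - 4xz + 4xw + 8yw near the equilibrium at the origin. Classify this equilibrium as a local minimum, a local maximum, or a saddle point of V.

The Hessian at the origin is H = [[-2, 0, -4, 4], [0, -8, 0, 8], [-4, 0, -4, 0], [4, 8, 0, -2]].
Row-reducing H symmetrically gives the diagonal entries -2, -8, 4, -2.
So there are 1 positive, 3 negative pivots.
H is indefinite, so the origin is a saddle point.

saddle point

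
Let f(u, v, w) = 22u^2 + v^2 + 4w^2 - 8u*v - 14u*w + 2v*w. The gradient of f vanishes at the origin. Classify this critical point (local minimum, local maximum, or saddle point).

local minimum

The Hessian at the origin is H = [[44, -8, -14], [-8, 2, 2], [-14, 2, 8]].
Congruent diagonalization of H (simultaneous row and column reduction) yields pivots 44, 6/11, 3.
That gives 3 positive pivots.
H is positive definite, so the origin is a strict local minimum.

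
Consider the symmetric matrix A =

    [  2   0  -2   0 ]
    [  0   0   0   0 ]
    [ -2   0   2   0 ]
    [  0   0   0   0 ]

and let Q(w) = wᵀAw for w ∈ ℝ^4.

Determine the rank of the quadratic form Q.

Congruent diagonalization of A (simultaneous row and column reduction) yields pivots 2, 0, 0, 0.
Counting signs: 1 positive, 3 zero.
The rank is the number of nonzero pivots: 1.

1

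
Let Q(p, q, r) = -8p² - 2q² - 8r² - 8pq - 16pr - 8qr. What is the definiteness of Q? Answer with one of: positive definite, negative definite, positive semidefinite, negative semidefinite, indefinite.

Write A = [[-8, -4, -8], [-4, -2, -4], [-8, -4, -8]].
Congruent diagonalization of A (simultaneous row and column reduction) yields pivots -8, 0, 0.
That gives 1 negative, 2 zero pivots.
Hence Q is negative semidefinite.

negative semidefinite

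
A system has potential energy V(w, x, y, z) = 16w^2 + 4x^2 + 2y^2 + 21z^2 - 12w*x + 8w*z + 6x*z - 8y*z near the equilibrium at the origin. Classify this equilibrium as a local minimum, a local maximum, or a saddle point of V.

local minimum

The Hessian at the origin is H = [[32, -12, 0, 8], [-12, 8, 0, 6], [0, 0, 4, -8], [8, 6, -8, 42]].
Applying the same elementary operations to the rows and columns of H produces a congruent diagonal matrix with entries 32, 7/2, 4, 6/7.
Counting signs: 4 positive.
H is positive definite, so the origin is a strict local minimum.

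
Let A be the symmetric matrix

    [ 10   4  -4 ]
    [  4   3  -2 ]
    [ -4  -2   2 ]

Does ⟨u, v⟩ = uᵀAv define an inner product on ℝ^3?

yes

Leading principal minors: Δ_1 = 10, Δ_2 = 14, Δ_3 = 4.
All leading principal minors are positive, so by Sylvester's criterion Q is positive definite.
⟨·,·⟩ is an inner product exactly when A is positive definite.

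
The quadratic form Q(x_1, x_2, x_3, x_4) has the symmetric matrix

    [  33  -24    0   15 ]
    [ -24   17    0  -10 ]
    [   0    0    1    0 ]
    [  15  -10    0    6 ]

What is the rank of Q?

Applying the same elementary operations to the rows and columns of A produces a congruent diagonal matrix with entries 33, -5/11, 1, 1.
That gives 3 positive, 1 negative pivots.
The rank is the number of nonzero pivots: 4.

4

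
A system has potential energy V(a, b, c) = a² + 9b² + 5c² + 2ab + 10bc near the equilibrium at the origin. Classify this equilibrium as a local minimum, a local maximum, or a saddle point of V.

The Hessian at the origin is H = [[2, 2, 0], [2, 18, 10], [0, 10, 10]].
Row-reducing H symmetrically gives the diagonal entries 2, 16, 15/4.
So there are 3 positive pivots.
H is positive definite, so the origin is a strict local minimum.

local minimum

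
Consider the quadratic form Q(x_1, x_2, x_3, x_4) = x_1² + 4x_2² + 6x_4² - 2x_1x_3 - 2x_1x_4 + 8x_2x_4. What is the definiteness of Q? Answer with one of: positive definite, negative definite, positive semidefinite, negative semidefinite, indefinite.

indefinite

Write A = [[1, 0, -1, -1], [0, 4, 0, 4], [-1, 0, 0, 0], [-1, 4, 0, 6]].
Symmetric row and column elimination reduces A to a congruent diagonal form with pivots 1, 4, -1, 2.
So there are 3 positive, 1 negative pivots.
Hence Q is indefinite.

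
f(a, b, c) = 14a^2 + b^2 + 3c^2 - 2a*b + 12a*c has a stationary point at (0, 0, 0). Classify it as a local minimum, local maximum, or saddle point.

local minimum

The Hessian at the origin is H = [[28, -2, 12], [-2, 2, 0], [12, 0, 6]].
Applying the same elementary operations to the rows and columns of H produces a congruent diagonal matrix with entries 28, 13/7, 6/13.
That gives 3 positive pivots.
H is positive definite, so the origin is a strict local minimum.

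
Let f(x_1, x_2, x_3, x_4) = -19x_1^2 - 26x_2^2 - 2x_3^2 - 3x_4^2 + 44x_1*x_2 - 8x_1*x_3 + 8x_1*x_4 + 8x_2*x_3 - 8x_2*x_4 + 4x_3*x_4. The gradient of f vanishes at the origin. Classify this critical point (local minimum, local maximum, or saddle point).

The Hessian at the origin is H = [[-38, 44, -8, 8], [44, -52, 8, -8], [-8, 8, -4, 4], [8, -8, 4, -6]].
Row-reducing H symmetrically gives the diagonal entries -38, -20/19, -4/5, -2.
So there are 4 negative pivots.
H is negative definite, so the origin is a strict local maximum.

local maximum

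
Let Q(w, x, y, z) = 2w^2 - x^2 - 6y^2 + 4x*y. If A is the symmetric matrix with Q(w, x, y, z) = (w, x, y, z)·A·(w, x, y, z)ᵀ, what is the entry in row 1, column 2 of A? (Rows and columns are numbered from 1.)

The coefficient of w·x in Q is 0. For a symmetric A this equals A[1,2] + A[2,1] = 2·A[1,2].
So A[1,2] = 0/2 = 0.

0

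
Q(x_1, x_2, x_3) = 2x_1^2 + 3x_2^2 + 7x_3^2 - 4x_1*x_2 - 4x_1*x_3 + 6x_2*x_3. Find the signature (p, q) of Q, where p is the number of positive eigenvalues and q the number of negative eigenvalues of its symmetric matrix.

The symmetric matrix is A = [[2, -2, -2], [-2, 3, 3], [-2, 3, 7]].
Symmetric row and column elimination reduces A to a congruent diagonal form with pivots 2, 1, 4.
So there are 3 positive pivots.

(3, 0)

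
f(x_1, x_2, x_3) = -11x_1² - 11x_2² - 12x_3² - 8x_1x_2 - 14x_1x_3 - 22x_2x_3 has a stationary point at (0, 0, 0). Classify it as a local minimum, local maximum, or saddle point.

The Hessian at the origin is H = [[-22, -8, -14], [-8, -22, -22], [-14, -22, -24]].
Row-reducing H symmetrically gives the diagonal entries -22, -210/11, -4/35.
That gives 3 negative pivots.
H is negative definite, so the origin is a strict local maximum.

local maximum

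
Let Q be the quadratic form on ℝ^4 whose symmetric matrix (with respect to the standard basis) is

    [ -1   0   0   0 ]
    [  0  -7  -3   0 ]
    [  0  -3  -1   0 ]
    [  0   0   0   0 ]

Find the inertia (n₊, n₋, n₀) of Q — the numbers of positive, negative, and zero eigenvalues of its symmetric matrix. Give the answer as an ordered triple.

(1, 2, 1)

Symmetric row and column elimination reduces A to a congruent diagonal form with pivots -1, -7, 2/7, 0.
So there are 1 positive, 2 negative, 1 zero pivots.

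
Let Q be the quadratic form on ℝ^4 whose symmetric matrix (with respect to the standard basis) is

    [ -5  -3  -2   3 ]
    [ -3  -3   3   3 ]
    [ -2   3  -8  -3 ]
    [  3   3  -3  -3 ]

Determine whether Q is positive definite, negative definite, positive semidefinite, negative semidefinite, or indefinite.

indefinite

Row-reducing A symmetrically gives the diagonal entries -5, -6/5, 15/2, 0.
So there are 1 positive, 2 negative, 1 zero pivots.
Hence Q is indefinite.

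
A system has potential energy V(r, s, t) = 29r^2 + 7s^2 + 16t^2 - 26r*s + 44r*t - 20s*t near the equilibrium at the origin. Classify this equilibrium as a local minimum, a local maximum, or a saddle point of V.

The Hessian at the origin is H = [[58, -26, 44], [-26, 14, -20], [44, -20, 32]].
Row-reducing H symmetrically gives the diagonal entries 58, 68/29, -24/17.
That gives 2 positive, 1 negative pivots.
H is indefinite, so the origin is a saddle point.

saddle point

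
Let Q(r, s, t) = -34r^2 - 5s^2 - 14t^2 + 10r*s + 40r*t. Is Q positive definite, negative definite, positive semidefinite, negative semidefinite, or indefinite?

negative definite

Write A = [[-34, 5, 20], [5, -5, 0], [20, 0, -14]].
Applying the same elementary operations to the rows and columns of A produces a congruent diagonal matrix with entries -34, -145/34, -6/29.
That gives 3 negative pivots.
Hence Q is negative definite.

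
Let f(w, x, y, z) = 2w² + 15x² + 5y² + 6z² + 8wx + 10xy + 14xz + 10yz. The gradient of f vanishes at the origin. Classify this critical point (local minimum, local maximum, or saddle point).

The Hessian at the origin is H = [[4, 8, 0, 0], [8, 30, 10, 14], [0, 10, 10, 10], [0, 14, 10, 12]].
Symmetric row and column elimination reduces H to a congruent diagonal form with pivots 4, 14, 20/7, -2.
So there are 3 positive, 1 negative pivots.
H is indefinite, so the origin is a saddle point.

saddle point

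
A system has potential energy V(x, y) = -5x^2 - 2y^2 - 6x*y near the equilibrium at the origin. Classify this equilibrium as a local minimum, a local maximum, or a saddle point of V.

local maximum

The Hessian at the origin is H = [[-10, -6], [-6, -4]].
det H = -10·-4 − (-6)² = 4 > 0 and H[1,1] = -10 < 0, so H is negative definite.
Therefore the origin is a local maximum.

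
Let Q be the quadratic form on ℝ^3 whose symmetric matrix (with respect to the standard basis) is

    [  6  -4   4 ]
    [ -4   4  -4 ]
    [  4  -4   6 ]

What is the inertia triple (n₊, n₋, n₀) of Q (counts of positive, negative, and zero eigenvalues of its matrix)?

Congruent diagonalization of A (simultaneous row and column reduction) yields pivots 6, 4/3, 2.
That gives 3 positive pivots.

(3, 0, 0)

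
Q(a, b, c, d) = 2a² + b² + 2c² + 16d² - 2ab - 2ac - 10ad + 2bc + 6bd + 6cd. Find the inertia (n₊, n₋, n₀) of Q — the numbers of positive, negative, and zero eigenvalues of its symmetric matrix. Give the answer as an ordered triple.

(4, 0, 0)

The associated matrix is A = [[2, -1, -1, -5], [-1, 1, 1, 3], [-1, 1, 2, 3], [-5, 3, 3, 16]].
Congruent diagonalization of A (simultaneous row and column reduction) yields pivots 2, 1/2, 1, 3.
That gives 4 positive pivots.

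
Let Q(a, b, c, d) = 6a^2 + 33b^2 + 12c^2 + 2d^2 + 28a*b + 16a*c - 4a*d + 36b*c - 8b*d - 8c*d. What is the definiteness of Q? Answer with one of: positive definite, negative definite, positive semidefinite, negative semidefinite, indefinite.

Write A = [[6, 14, 8, -2], [14, 33, 18, -4], [8, 18, 12, -4], [-2, -4, -4, 2]].
Symmetric row and column elimination reduces A to a congruent diagonal form with pivots 6, 1/3, 0, 0.
So there are 2 positive, 2 zero pivots.
Hence Q is positive semidefinite.

positive semidefinite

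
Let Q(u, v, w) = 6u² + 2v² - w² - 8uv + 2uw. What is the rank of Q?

The associated matrix is A = [[6, -4, 1], [-4, 2, 0], [1, 0, -1]].
Row-reducing A symmetrically gives the diagonal entries 6, -2/3, -1/2.
Counting signs: 1 positive, 2 negative.
The rank is the number of nonzero pivots: 3.

3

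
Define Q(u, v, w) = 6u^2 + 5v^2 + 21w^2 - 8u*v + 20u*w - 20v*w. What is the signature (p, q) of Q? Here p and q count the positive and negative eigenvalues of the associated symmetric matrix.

The associated matrix is A = [[6, -4, 10], [-4, 5, -10], [10, -10, 21]].
Symmetric row and column elimination reduces A to a congruent diagonal form with pivots 6, 7/3, -3/7.
So there are 2 positive, 1 negative pivots.

(2, 1)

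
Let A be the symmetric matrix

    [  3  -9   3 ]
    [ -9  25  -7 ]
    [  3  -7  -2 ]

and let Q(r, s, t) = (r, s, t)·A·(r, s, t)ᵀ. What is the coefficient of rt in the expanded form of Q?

The coefficient of rt is A[1,3] + A[3,1] = 2·3 = 6.

6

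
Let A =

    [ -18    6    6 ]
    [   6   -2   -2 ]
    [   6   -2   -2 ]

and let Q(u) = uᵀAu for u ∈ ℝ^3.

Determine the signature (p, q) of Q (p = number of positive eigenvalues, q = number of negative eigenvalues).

(0, 1)

Applying the same elementary operations to the rows and columns of A produces a congruent diagonal matrix with entries -18, 0, 0.
That gives 1 negative, 2 zero pivots.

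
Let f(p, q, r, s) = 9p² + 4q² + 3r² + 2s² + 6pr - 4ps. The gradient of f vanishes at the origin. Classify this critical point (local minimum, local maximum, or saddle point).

local minimum

The Hessian at the origin is H = [[18, 0, 6, -4], [0, 8, 0, 0], [6, 0, 6, 0], [-4, 0, 0, 4]].
Symmetric row and column elimination reduces H to a congruent diagonal form with pivots 18, 8, 4, 8/3.
So there are 4 positive pivots.
H is positive definite, so the origin is a strict local minimum.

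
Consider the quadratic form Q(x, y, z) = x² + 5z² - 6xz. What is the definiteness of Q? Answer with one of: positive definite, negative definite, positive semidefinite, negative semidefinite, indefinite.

The symmetric matrix is A = [[1, 0, -3], [0, 0, 0], [-3, 0, 5]].
Symmetric row and column elimination reduces A to a congruent diagonal form with pivots 1, 0, -4.
That gives 1 positive, 1 negative, 1 zero pivots.
Hence Q is indefinite.

indefinite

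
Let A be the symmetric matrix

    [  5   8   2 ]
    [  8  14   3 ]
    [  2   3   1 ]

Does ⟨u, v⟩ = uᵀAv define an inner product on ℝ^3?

Row-reducing A symmetrically gives the diagonal entries 5, 6/5, 1/6.
Counting signs: 3 positive.
Hence Q is positive definite.
⟨·,·⟩ is an inner product exactly when A is positive definite.

yes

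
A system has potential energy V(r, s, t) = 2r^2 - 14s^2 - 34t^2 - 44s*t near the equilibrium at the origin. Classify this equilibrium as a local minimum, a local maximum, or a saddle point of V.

saddle point

The Hessian at the origin is H = [[4, 0, 0], [0, -28, -44], [0, -44, -68]].
Applying the same elementary operations to the rows and columns of H produces a congruent diagonal matrix with entries 4, -28, 8/7.
Counting signs: 2 positive, 1 negative.
H is indefinite, so the origin is a saddle point.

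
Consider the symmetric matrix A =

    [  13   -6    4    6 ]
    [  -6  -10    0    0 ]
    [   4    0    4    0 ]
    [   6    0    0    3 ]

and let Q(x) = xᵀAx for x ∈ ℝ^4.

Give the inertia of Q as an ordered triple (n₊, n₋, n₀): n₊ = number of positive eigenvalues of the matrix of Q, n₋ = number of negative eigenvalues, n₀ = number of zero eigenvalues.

Symmetric row and column elimination reduces A to a congruent diagonal form with pivots 13, -166/13, 252/83, 1/7.
Counting signs: 3 positive, 1 negative.

(3, 1, 0)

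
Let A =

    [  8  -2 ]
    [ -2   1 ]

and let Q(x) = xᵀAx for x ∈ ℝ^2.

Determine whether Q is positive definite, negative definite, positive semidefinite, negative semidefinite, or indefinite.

Leading principal minors: Δ_1 = 8, Δ_2 = 4.
All leading principal minors are positive, so by Sylvester's criterion Q is positive definite.

positive definite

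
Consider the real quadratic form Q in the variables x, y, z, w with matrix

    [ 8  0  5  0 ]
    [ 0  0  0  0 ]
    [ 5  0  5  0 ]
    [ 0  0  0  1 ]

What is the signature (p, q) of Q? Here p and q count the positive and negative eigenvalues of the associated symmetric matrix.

(3, 0)

Row-reducing A symmetrically gives the diagonal entries 8, 0, 15/8, 1.
Counting signs: 3 positive, 1 zero.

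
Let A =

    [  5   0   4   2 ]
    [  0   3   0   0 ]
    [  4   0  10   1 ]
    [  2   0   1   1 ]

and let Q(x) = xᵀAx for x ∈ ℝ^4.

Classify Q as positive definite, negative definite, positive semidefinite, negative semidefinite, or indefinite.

Leading principal minors: Δ_1 = 5, Δ_2 = 15, Δ_3 = 102, Δ_4 = 15.
All leading principal minors are positive, so by Sylvester's criterion Q is positive definite.

positive definite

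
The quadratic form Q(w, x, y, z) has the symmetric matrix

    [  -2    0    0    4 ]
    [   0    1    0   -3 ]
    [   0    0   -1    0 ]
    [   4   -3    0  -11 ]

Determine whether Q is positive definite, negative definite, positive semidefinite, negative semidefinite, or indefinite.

Row-reducing A symmetrically gives the diagonal entries -2, 1, -1, -12.
Counting signs: 1 positive, 3 negative.
Hence Q is indefinite.

indefinite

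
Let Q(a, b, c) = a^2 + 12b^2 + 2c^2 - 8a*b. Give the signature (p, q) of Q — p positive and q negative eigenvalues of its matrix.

The symmetric matrix is A = [[1, -4, 0], [-4, 12, 0], [0, 0, 2]].
An LDLᵀ factorisation of A has diagonal entries 1, -4, 2.
That gives 2 positive, 1 negative pivots.

(2, 1)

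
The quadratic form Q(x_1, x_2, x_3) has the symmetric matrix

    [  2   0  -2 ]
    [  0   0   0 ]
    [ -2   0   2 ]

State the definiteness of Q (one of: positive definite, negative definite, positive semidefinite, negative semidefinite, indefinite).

Row-reducing A symmetrically gives the diagonal entries 2, 0, 0.
So there are 1 positive, 2 zero pivots.
Hence Q is positive semidefinite.

positive semidefinite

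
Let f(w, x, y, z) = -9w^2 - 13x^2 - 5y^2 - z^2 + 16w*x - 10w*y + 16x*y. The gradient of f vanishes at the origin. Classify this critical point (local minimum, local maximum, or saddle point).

local maximum

The Hessian at the origin is H = [[-18, 16, -10, 0], [16, -26, 16, 0], [-10, 16, -10, 0], [0, 0, 0, -2]].
Symmetric row and column elimination reduces H to a congruent diagonal form with pivots -18, -106/9, -8/53, -2.
Counting signs: 4 negative.
H is negative definite, so the origin is a strict local maximum.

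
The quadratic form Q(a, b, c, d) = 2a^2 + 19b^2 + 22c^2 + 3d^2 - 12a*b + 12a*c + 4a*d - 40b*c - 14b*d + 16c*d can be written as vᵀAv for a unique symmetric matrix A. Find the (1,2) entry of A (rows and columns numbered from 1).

-6

The coefficient of a·b in Q is -12. For a symmetric A this equals A[1,2] + A[2,1] = 2·A[1,2].
So A[1,2] = -12/2 = -6.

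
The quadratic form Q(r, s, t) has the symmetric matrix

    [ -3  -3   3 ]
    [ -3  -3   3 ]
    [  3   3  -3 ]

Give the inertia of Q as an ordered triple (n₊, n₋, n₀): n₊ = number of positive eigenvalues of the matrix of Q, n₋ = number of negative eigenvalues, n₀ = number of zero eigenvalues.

(0, 1, 2)

Symmetric row and column elimination reduces A to a congruent diagonal form with pivots -3, 0, 0.
That gives 1 negative, 2 zero pivots.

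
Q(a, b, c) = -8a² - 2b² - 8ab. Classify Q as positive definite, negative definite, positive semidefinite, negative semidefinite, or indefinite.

negative semidefinite

The symmetric matrix is A = [[-8, -4, 0], [-4, -2, 0], [0, 0, 0]].
Symmetric row and column elimination reduces A to a congruent diagonal form with pivots -8, 0, 0.
Counting signs: 1 negative, 2 zero.
Hence Q is negative semidefinite.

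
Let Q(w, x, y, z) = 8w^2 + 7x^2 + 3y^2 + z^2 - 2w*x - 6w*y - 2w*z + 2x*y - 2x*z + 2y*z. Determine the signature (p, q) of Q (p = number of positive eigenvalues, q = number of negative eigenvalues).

(4, 0)

Write A = [[8, -1, -3, -1], [-1, 7, 1, -1], [-3, 1, 3, 1], [-1, -1, 1, 1]].
An LDLᵀ factorisation of A has diagonal entries 8, 55/8, 20/11, 2/5.
Counting signs: 4 positive.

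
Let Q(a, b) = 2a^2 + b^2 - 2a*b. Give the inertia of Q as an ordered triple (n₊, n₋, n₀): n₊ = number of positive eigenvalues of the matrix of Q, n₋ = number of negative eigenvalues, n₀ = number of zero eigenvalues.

The associated matrix is A = [[2, -1], [-1, 1]].
Symmetric row and column elimination reduces A to a congruent diagonal form with pivots 2, 1/2.
That gives 2 positive pivots.

(2, 0, 0)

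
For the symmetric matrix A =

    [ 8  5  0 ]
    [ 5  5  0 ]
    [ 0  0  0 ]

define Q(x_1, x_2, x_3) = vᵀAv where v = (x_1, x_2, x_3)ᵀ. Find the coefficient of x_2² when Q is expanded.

5

The coefficient of x_2² is the diagonal entry A[2,2] = 5.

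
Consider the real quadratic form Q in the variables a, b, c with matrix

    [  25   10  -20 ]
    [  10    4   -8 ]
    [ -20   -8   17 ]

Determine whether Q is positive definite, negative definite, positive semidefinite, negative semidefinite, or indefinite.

positive semidefinite

Row-reducing A symmetrically gives the diagonal entries 25, 0, 1.
Counting signs: 2 positive, 1 zero.
Hence Q is positive semidefinite.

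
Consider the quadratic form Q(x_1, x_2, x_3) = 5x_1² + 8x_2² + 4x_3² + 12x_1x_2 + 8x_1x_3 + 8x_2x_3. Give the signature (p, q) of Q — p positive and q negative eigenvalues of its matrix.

(2, 0)

Write A = [[5, 6, 4], [6, 8, 4], [4, 4, 4]].
Applying the same elementary operations to the rows and columns of A produces a congruent diagonal matrix with entries 5, 4/5, 0.
So there are 2 positive, 1 zero pivots.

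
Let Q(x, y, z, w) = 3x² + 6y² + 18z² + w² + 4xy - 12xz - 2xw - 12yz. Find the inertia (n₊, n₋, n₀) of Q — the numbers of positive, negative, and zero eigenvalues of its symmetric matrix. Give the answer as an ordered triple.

Write A = [[3, 2, -6, -1], [2, 6, -6, 0], [-6, -6, 18, 0], [-1, 0, 0, 1]].
Applying the same elementary operations to the rows and columns of A produces a congruent diagonal matrix with entries 3, 14/3, 36/7, 0.
Counting signs: 3 positive, 1 zero.

(3, 0, 1)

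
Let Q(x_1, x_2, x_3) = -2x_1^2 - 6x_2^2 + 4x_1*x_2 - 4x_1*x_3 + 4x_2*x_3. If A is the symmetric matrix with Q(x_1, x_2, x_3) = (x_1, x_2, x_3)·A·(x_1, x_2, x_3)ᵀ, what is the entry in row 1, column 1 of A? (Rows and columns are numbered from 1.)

-2

The coefficient of x_1^2 in Q is -2, and that is exactly A[1,1].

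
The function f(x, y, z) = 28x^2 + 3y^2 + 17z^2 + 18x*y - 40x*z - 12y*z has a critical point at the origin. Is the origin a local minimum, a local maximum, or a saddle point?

The Hessian at the origin is H = [[56, 18, -40], [18, 6, -12], [-40, -12, 34]].
Congruent diagonalization of H (simultaneous row and column reduction) yields pivots 56, 3/14, 2.
That gives 3 positive pivots.
H is positive definite, so the origin is a strict local minimum.

local minimum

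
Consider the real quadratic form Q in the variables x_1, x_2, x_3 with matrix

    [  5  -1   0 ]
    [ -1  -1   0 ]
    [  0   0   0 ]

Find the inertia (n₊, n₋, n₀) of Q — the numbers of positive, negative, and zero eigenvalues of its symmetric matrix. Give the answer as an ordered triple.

(1, 1, 1)

Row-reducing A symmetrically gives the diagonal entries 5, -6/5, 0.
Counting signs: 1 positive, 1 negative, 1 zero.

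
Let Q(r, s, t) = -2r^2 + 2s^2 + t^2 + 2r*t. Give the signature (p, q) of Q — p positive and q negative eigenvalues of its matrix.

Write A = [[-2, 0, 1], [0, 2, 0], [1, 0, 1]].
Congruent diagonalization of A (simultaneous row and column reduction) yields pivots -2, 2, 3/2.
So there are 2 positive, 1 negative pivots.

(2, 1)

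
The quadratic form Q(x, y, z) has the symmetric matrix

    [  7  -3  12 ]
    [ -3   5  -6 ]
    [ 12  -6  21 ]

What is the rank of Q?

Row-reducing A symmetrically gives the diagonal entries 7, 26/7, 3/13.
So there are 3 positive pivots.
The rank is the number of nonzero pivots: 3.

3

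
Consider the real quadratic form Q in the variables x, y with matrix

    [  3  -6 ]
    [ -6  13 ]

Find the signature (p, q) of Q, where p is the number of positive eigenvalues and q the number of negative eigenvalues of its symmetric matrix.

(2, 0)

Applying the same elementary operations to the rows and columns of A produces a congruent diagonal matrix with entries 3, 1.
That gives 2 positive pivots.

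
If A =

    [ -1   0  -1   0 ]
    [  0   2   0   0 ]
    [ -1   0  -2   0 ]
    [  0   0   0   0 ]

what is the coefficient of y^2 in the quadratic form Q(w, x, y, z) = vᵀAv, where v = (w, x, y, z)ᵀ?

-2

The coefficient of y^2 is the diagonal entry A[3,3] = -2.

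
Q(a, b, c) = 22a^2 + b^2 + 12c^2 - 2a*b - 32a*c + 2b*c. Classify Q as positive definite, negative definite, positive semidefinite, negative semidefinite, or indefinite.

The symmetric matrix of Q is A = [[22, -1, -16], [-1, 1, 1], [-16, 1, 12]].
Leading principal minors: Δ_1 = 22, Δ_2 = 21, Δ_3 = 6.
All leading principal minors are positive, so by Sylvester's criterion Q is positive definite.

positive definite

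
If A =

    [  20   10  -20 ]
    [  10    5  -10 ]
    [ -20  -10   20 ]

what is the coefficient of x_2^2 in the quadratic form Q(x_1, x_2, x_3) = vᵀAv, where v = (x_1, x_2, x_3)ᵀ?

The coefficient of x_2^2 is the diagonal entry A[2,2] = 5.

5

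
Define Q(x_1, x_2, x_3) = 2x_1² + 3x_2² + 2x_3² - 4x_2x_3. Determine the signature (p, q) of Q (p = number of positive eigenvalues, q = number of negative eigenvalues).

(3, 0)

The symmetric matrix is A = [[2, 0, 0], [0, 3, -2], [0, -2, 2]].
Symmetric row and column elimination reduces A to a congruent diagonal form with pivots 2, 3, 2/3.
Counting signs: 3 positive.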